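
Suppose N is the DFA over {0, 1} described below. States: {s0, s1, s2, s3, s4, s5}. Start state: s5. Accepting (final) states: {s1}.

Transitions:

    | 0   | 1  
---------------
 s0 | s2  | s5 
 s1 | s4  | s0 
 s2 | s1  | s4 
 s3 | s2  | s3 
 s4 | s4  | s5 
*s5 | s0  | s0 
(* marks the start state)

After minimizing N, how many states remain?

5

Reachable states from the start: {s0,s1,s2,s4,s5}. Unreachable: {s3} — drop them.
P0 = {s1} | {s0,s2,s4,s5}.
Refine {s0,s2,s4,s5} on symbol 0: members go to different blocks, giving {s0,s4,s5} and {s2}.
On input 0, block {s0,s4,s5} splits into {s4,s5} and {s0}.
Split {s4,s5} by δ(·,0) → {s4} and {s5}.
No further refinement is possible. Final partition (5 blocks): {s1} | {s4} | {s2} | {s0} | {s5}.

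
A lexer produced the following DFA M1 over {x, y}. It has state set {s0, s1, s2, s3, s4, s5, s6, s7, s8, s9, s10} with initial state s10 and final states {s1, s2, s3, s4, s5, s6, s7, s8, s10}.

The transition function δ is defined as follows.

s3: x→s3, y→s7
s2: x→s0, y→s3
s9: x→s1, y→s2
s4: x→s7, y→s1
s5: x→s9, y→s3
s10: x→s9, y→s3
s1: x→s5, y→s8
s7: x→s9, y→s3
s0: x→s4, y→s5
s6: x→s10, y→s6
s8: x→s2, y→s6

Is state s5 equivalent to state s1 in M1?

No

All states are reachable from the start state.
P0 = {s1,s2,s3,s4,s5,s6,s7,s8,s10} | {s0,s9}.
Split {s1,s2,s3,s4,s5,s6,s7,s8,s10} by δ(·,x) → {s1,s3,s4,s6,s8} and {s2,s5,s7,s10}.
Refine {s1,s3,s4,s6,s8} on symbol x: members go to different blocks, giving {s1,s4,s6,s8} and {s3}.
Stable partition: {s1,s4,s6,s8} | {s0,s9} | {s2,s5,s7,s10} | {s3} — 4 equivalence classes.
s5 and s1 end up in different blocks, so they are distinguishable. For instance, the string 'x' is accepted from only s1.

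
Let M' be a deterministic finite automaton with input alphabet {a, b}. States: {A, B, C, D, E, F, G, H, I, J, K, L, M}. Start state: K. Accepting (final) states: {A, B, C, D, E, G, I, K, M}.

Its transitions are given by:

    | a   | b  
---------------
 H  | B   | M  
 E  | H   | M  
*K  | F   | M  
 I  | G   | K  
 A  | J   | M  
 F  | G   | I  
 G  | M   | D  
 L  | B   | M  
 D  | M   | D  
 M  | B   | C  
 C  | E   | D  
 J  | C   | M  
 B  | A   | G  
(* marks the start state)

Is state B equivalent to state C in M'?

Yes

States {L} cannot be reached from the start state, so discard them.
Start with accepting vs non-accepting: {A,B,C,D,E,G,I,K,M} | {F,H,J}.
Refine {A,B,C,D,E,G,I,K,M} on symbol a: members go to different blocks, giving {B,C,D,G,I,M} and {A,E,K}.
Refine {B,C,D,G,I,M} on symbol a: members go to different blocks, giving {D,G,I,M} and {B,C}.
Split {D,G,I,M} by δ(·,a) → {D,G,I} and {M}.
Split {D,G,I} by δ(·,a) → {D,G} and {I}.
On input a, block {F,H,J} splits into {H,J} and {F}.
On input a, block {A,E,K} splits into {A,E} and {K}.
No further refinement is possible. Final partition (8 blocks): {D,G} | {H,J} | {A,E} | {B,C} | {M} | {I} | {F} | {K}.
B and C lie in the same block of the stable partition, so they are equivalent — no string distinguishes them.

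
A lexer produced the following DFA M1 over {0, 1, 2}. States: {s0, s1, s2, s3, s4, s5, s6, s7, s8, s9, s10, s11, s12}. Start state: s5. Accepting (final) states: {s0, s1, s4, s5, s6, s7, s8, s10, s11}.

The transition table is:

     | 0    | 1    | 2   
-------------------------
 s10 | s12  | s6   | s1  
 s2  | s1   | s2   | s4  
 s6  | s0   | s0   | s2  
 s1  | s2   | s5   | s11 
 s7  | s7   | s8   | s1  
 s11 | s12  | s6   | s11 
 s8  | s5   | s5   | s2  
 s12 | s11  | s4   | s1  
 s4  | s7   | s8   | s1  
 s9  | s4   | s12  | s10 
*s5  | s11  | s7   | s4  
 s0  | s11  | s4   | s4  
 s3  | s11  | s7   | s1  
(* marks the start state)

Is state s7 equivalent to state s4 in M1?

Reachable states from the start: {s0,s1,s2,s4,s5,s6,s7,s8,s11,s12}. Unreachable: {s3,s9,s10} — drop them.
P0 = {s0,s1,s4,s5,s6,s7,s8,s11} | {s2,s12}.
Refine {s0,s1,s4,s5,s6,s7,s8,s11} on symbol 0: members go to different blocks, giving {s0,s4,s5,s6,s7,s8} and {s1,s11}.
Split {s0,s4,s5,s6,s7,s8} by δ(·,0) → {s4,s6,s7,s8} and {s0,s5}.
On input 0, block {s4,s6,s7,s8} splits into {s4,s7} and {s6,s8}.
On input 1, block {s2,s12} splits into {s2} and {s12}.
Split {s1,s11} by δ(·,0) → {s1} and {s11}.
Stable partition: {s4,s7} | {s2} | {s1} | {s0,s5} | {s6,s8} | {s12} | {s11} — 7 equivalence classes.
s7 and s4 lie in the same block of the stable partition, so they are equivalent — no string distinguishes them.

Yes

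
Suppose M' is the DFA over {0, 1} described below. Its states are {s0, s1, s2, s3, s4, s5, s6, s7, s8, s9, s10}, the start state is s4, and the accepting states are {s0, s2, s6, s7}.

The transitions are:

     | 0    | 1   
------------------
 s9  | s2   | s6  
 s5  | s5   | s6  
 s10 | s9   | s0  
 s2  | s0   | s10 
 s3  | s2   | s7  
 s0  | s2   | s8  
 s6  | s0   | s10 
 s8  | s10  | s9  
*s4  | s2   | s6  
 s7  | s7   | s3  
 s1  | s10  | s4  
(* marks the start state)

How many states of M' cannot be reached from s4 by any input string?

BFS from s4 reaches {s0, s2, s4, s6, s8, s9, s10}; the 4 state(s) s1, s3, s5, s7 are never visited.

4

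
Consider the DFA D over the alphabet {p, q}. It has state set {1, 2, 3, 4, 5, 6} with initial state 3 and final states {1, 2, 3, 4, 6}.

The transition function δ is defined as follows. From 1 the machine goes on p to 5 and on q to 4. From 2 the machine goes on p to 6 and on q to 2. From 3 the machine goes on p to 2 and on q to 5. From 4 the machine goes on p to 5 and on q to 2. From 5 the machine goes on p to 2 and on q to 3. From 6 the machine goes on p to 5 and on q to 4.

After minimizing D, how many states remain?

5

States {1} cannot be reached from the start state, so discard them.
Initial partition by acceptance: {2,3,4,6} | {5}.
On input p, block {2,3,4,6} splits into {2,3} and {4,6}.
On input p, block {2,3} splits into {2} and {3}.
On input q, block {4,6} splits into {4} and {6}.
The partition is now stable with 5 blocks: {2} | {5} | {4} | {3} | {6}.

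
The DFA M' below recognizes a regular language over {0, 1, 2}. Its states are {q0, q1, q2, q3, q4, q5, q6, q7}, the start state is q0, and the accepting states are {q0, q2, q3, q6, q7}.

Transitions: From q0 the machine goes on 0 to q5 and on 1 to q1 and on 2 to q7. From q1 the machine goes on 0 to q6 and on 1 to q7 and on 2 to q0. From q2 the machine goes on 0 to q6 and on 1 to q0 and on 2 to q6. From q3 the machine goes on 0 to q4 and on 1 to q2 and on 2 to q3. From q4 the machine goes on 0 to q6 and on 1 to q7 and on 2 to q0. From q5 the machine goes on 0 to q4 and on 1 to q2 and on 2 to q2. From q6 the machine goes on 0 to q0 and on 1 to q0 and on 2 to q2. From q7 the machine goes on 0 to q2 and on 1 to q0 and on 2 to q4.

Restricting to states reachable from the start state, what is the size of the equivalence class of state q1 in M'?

First remove the unreachable states {q3}; 7 states remain.
P0 = {q0,q2,q6,q7} | {q1,q4,q5}.
Refine {q0,q2,q6,q7} on symbol 0: members go to different blocks, giving {q2,q6,q7} and {q0}.
On input 0, block {q2,q6,q7} splits into {q2,q7} and {q6}.
Split {q2,q7} by δ(·,0) → {q2} and {q7}.
On input 0, block {q1,q4,q5} splits into {q1,q4} and {q5}.
No further refinement is possible. Final partition (6 blocks): {q2} | {q1,q4} | {q0} | {q6} | {q7} | {q5}.
State q1 belongs to the block {q1,q4}, which has 2 states.

2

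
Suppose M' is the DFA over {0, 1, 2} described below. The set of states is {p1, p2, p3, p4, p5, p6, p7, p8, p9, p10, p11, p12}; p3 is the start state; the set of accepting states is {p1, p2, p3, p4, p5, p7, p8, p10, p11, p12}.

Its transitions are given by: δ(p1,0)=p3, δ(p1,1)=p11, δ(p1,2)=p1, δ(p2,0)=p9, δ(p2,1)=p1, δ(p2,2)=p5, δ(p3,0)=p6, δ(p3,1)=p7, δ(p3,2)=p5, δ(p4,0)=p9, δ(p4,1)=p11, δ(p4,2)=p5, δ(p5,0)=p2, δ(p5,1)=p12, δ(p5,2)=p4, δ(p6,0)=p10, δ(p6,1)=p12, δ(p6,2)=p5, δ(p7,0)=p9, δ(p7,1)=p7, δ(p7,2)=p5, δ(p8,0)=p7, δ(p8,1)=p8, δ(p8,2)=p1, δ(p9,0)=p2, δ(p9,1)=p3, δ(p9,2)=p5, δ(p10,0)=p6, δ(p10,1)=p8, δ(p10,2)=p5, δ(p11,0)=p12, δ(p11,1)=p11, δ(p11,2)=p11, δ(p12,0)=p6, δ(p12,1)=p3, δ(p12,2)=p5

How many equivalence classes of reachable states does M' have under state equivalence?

5

Every state is reachable, so we keep all 12.
P0 = {p1,p2,p3,p4,p5,p7,p8,p10,p11,p12} | {p6,p9}.
Refine {p1,p2,p3,p4,p5,p7,p8,p10,p11,p12} on symbol 0: members go to different blocks, giving {p2,p3,p4,p7,p10,p12} and {p1,p5,p8,p11}.
On input 1, block {p2,p3,p4,p7,p10,p12} splits into {p2,p4,p10} and {p3,p7,p12}.
On input 0, block {p1,p5,p8,p11} splits into {p1,p8,p11} and {p5}.
Stable partition: {p2,p4,p10} | {p6,p9} | {p1,p8,p11} | {p3,p7,p12} | {p5} — 5 equivalence classes.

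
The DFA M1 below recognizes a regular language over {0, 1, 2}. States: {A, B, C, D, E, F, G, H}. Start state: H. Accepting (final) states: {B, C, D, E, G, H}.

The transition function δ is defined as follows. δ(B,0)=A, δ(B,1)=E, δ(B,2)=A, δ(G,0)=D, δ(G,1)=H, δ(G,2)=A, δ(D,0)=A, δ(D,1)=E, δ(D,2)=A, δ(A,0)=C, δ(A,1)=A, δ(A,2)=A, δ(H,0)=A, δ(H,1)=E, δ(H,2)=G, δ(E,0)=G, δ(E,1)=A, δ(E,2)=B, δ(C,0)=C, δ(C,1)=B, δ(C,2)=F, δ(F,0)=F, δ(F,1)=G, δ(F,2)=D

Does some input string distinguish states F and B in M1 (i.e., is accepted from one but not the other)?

All states are reachable from the start state.
Start with accepting vs non-accepting: {B,C,D,E,G,H} | {A,F}.
Split {B,C,D,E,G,H} by δ(·,0) → {B,D,H} and {C,E,G}.
On input 2, block {B,D,H} splits into {B,D} and {H}.
Split {A,F} by δ(·,0) → {A} and {F}.
Refine {C,E,G} on symbol 0: members go to different blocks, giving {C,E} and {G}.
Split {C,E} by δ(·,0) → {C} and {E}.
The partition is now stable with 7 blocks: {B,D} | {A} | {C} | {H} | {F} | {G} | {E}.
F and B end up in different blocks, so they are distinguishable. For instance, the string 'ε' is accepted from only B.

Yes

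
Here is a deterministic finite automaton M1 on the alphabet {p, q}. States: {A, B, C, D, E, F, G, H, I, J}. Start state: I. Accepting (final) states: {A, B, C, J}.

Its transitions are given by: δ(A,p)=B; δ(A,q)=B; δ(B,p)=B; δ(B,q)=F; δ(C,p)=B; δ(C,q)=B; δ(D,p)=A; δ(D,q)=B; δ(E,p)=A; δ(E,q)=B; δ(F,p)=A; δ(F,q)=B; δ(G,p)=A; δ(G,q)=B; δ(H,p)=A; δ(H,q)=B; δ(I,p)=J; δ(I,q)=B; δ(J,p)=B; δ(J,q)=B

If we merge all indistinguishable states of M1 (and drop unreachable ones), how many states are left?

3

First remove the unreachable states {C,D,E,G,H}; 5 states remain.
Initial partition by acceptance: {A,B,J} | {F,I}.
On input q, block {A,B,J} splits into {A,J} and {B}.
Stable partition: {A,J} | {F,I} | {B} — 3 equivalence classes.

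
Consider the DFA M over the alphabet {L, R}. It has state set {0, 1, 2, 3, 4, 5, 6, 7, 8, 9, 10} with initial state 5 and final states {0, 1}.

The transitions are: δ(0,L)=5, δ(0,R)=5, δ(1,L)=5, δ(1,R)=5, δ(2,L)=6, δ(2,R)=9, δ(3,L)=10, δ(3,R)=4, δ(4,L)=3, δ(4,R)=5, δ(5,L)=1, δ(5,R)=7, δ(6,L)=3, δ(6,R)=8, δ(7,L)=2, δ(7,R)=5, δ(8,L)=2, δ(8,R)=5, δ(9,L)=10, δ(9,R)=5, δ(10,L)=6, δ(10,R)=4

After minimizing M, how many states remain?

4

First remove the unreachable states {0}; 10 states remain.
P0 = {1} | {2,3,4,5,6,7,8,9,10}.
Split {2,3,4,5,6,7,8,9,10} by δ(·,L) → {2,3,4,6,7,8,9,10} and {5}.
Split {2,3,4,6,7,8,9,10} by δ(·,R) → {2,3,6,10} and {4,7,8,9}.
The partition is now stable with 4 blocks: {1} | {2,3,6,10} | {5} | {4,7,8,9}.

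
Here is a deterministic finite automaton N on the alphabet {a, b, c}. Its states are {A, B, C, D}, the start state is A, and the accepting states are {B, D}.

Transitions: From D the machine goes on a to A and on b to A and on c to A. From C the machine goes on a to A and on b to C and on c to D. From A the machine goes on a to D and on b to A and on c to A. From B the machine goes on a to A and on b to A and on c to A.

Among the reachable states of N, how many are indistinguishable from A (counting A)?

1

First remove the unreachable states {B,C}; 2 states remain.
P0 = {D} | {A}.
The partition is now stable with 2 blocks: {D} | {A}.
State A belongs to the block {A}, which has 1 states.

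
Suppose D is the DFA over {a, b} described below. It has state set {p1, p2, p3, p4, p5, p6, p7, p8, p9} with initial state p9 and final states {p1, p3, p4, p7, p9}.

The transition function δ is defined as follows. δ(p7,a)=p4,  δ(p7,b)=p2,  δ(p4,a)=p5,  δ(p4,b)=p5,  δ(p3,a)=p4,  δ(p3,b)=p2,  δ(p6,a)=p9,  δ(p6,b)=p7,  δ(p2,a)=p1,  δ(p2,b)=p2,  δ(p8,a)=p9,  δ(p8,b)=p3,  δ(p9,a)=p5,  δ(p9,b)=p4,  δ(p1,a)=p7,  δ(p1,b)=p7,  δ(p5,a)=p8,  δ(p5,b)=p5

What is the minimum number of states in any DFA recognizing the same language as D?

First remove the unreachable states {p6}; 8 states remain.
Start with accepting vs non-accepting: {p1,p3,p4,p7,p9} | {p2,p5,p8}.
Split {p1,p3,p4,p7,p9} by δ(·,a) → {p1,p3,p7} and {p4,p9}.
Split {p1,p3,p7} by δ(·,a) → {p3,p7} and {p1}.
Split {p2,p5,p8} by δ(·,a) → {p2} and {p5} and {p8}.
Refine {p4,p9} on symbol b: members go to different blocks, giving {p4} and {p9}.
The partition is now stable with 7 blocks: {p3,p7} | {p2} | {p4} | {p1} | {p5} | {p8} | {p9}.

7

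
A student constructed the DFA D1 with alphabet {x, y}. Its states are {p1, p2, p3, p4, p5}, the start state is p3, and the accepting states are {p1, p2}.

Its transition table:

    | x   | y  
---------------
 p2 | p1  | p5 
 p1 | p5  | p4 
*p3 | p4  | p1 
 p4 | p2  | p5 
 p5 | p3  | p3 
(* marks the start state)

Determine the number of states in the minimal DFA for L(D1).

P0 = {p1,p2} | {p3,p4,p5}.
On input x, block {p1,p2} splits into {p1} and {p2}.
On input x, block {p3,p4,p5} splits into {p3,p5} and {p4}.
On input x, block {p3,p5} splits into {p3} and {p5}.
The partition is now stable with 5 blocks: {p1} | {p3} | {p2} | {p4} | {p5}.

5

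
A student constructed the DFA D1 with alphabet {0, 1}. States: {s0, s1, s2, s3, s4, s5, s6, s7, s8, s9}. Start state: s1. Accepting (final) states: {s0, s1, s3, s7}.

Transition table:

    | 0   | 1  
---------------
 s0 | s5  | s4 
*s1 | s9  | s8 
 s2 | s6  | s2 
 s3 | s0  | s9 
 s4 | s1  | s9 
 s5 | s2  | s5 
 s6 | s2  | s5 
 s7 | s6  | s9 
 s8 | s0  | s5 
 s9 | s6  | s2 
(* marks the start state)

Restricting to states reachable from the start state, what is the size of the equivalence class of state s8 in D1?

Reachable states from the start: {s0,s1,s2,s4,s5,s6,s8,s9}. Unreachable: {s3,s7} — drop them.
P0 = {s0,s1} | {s2,s4,s5,s6,s8,s9}.
Split {s2,s4,s5,s6,s8,s9} by δ(·,0) → {s2,s5,s6,s9} and {s4,s8}.
No further refinement is possible. Final partition (3 blocks): {s0,s1} | {s2,s5,s6,s9} | {s4,s8}.
The equivalence class containing s8 is {s4,s8}, of size 2.

2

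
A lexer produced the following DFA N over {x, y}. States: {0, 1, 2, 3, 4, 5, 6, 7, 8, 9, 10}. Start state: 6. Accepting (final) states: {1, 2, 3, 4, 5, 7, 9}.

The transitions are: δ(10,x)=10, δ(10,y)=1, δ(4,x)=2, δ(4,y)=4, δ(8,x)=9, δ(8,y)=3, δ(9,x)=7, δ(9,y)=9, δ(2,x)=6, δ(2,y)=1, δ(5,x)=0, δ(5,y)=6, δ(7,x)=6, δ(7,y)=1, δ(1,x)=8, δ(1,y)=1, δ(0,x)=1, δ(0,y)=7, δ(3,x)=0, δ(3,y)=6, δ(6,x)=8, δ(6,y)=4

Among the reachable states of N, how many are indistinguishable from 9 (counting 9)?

2

Reachable states from the start: {0,1,2,3,4,6,7,8,9}. Unreachable: {5,10} — drop them.
P0 = {1,2,3,4,7,9} | {0,6,8}.
Refine {1,2,3,4,7,9} on symbol x: members go to different blocks, giving {1,2,3,7} and {4,9}.
On input y, block {1,2,3,7} splits into {1,2,7} and {3}.
On input x, block {0,6,8} splits into {0} and {6} and {8}.
Refine {1,2,7} on symbol x: members go to different blocks, giving {2,7} and {1}.
Stable partition: {2,7} | {0} | {4,9} | {3} | {6} | {8} | {1} — 7 equivalence classes.
The equivalence class containing 9 is {4,9}, of size 2.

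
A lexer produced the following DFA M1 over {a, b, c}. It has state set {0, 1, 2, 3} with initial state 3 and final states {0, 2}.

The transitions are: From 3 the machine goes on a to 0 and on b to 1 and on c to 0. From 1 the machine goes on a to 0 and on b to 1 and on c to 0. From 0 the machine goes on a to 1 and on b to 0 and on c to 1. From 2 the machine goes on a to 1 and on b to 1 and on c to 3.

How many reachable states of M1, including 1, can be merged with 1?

First remove the unreachable states {2}; 3 states remain.
P0 = {0} | {1,3}.
The partition is now stable with 2 blocks: {0} | {1,3}.
The equivalence class containing 1 is {1,3}, of size 2.

2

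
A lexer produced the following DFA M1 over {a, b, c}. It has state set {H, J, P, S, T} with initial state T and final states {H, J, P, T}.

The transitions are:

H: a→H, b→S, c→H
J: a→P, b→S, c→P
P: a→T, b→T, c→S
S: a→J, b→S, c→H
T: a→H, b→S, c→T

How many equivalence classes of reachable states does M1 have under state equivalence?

4

Initial partition by acceptance: {H,J,P,T} | {S}.
Refine {H,J,P,T} on symbol b: members go to different blocks, giving {H,J,T} and {P}.
Split {H,J,T} by δ(·,a) → {H,T} and {J}.
The partition is now stable with 4 blocks: {H,T} | {S} | {P} | {J}.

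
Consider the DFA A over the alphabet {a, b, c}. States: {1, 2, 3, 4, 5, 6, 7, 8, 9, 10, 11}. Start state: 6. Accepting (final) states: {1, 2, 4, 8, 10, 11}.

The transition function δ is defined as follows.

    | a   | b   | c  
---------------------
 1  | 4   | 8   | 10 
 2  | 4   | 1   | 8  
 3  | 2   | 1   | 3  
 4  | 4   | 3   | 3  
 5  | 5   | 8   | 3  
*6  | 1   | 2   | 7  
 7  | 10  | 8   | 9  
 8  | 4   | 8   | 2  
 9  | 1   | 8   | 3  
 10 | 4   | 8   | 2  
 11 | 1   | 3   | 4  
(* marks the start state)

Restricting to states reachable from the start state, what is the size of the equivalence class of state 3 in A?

4

Reachable states from the start: {1,2,3,4,6,7,8,9,10}. Unreachable: {5,11} — drop them.
P0 = {1,2,4,8,10} | {3,6,7,9}.
On input b, block {1,2,4,8,10} splits into {1,2,8,10} and {4}.
No further refinement is possible. Final partition (3 blocks): {1,2,8,10} | {3,6,7,9} | {4}.
The equivalence class containing 3 is {3,6,7,9}, of size 4.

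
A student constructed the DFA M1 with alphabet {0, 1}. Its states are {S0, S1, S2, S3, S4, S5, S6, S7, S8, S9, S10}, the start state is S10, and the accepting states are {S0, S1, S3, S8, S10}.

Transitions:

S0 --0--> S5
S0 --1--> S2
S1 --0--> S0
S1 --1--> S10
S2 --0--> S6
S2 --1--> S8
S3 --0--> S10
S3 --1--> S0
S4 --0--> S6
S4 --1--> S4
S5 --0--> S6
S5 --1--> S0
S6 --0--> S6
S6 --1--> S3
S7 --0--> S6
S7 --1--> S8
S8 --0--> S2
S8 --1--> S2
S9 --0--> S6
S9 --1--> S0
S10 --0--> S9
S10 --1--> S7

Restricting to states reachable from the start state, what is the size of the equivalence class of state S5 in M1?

4

First remove the unreachable states {S1,S4}; 9 states remain.
Start with accepting vs non-accepting: {S0,S3,S8,S10} | {S2,S5,S6,S7,S9}.
On input 0, block {S0,S3,S8,S10} splits into {S0,S8,S10} and {S3}.
Split {S2,S5,S6,S7,S9} by δ(·,1) → {S2,S5,S7,S9} and {S6}.
Stable partition: {S0,S8,S10} | {S2,S5,S7,S9} | {S3} | {S6} — 4 equivalence classes.
State S5 belongs to the block {S2,S5,S7,S9}, which has 4 states.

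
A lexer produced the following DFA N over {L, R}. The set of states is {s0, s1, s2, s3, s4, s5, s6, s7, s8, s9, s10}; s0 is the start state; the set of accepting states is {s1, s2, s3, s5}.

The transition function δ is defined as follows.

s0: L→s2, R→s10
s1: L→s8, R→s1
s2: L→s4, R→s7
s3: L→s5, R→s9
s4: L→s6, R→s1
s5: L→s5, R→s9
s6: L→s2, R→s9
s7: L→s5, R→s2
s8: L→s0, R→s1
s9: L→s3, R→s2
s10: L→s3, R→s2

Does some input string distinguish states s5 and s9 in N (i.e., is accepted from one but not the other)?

Yes

P0 = {s1,s2,s3,s5} | {s0,s4,s6,s7,s8,s9,s10}.
On input L, block {s1,s2,s3,s5} splits into {s1,s2} and {s3,s5}.
Refine {s1,s2} on symbol R: members go to different blocks, giving {s1} and {s2}.
Split {s0,s4,s6,s7,s8,s9,s10} by δ(·,L) → {s7,s9,s10} and {s0,s6} and {s4,s8}.
No further refinement is possible. Final partition (6 blocks): {s1} | {s7,s9,s10} | {s3,s5} | {s2} | {s0,s6} | {s4,s8}.
s5 and s9 end up in different blocks, so they are distinguishable. For instance, the string 'ε' is accepted from only s5.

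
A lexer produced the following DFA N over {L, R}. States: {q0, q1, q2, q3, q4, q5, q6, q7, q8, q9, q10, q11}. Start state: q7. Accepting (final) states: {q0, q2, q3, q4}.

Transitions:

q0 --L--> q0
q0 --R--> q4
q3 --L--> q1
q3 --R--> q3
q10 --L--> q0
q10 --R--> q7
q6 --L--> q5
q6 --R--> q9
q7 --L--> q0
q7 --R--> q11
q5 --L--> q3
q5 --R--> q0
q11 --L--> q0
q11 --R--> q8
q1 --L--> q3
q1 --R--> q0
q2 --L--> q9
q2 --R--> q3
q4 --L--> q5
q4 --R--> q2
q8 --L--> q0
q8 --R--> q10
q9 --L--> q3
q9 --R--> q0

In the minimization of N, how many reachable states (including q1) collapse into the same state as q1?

Reachable states from the start: {q0,q1,q2,q3,q4,q5,q7,q8,q9,q10,q11}. Unreachable: {q6} — drop them.
P0 = {q0,q2,q3,q4} | {q1,q5,q7,q8,q9,q10,q11}.
Refine {q0,q2,q3,q4} on symbol L: members go to different blocks, giving {q2,q3,q4} and {q0}.
Refine {q1,q5,q7,q8,q9,q10,q11} on symbol L: members go to different blocks, giving {q7,q8,q10,q11} and {q1,q5,q9}.
The partition is now stable with 4 blocks: {q2,q3,q4} | {q7,q8,q10,q11} | {q0} | {q1,q5,q9}.
State q1 belongs to the block {q1,q5,q9}, which has 3 states.

3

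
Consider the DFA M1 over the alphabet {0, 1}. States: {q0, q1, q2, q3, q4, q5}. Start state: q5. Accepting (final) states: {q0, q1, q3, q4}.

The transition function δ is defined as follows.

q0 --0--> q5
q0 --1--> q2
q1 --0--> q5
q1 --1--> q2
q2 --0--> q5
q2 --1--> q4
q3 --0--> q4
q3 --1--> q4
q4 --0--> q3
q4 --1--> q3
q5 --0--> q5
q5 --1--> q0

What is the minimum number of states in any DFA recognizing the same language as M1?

4

States {q1} cannot be reached from the start state, so discard them.
Start with accepting vs non-accepting: {q0,q3,q4} | {q2,q5}.
Split {q0,q3,q4} by δ(·,0) → {q3,q4} and {q0}.
On input 1, block {q2,q5} splits into {q2} and {q5}.
Stable partition: {q3,q4} | {q2} | {q0} | {q5} — 4 equivalence classes.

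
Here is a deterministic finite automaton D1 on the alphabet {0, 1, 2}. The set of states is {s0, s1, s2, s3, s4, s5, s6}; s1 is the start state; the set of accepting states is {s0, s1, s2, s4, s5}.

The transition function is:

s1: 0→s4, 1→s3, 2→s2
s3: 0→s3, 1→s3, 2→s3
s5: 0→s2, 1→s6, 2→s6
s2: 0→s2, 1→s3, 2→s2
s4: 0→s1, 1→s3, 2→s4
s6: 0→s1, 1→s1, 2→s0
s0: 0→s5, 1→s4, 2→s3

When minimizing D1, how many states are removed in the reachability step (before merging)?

No path from s1 leads to s0, s5, s6; the other 4 states are all reachable.

3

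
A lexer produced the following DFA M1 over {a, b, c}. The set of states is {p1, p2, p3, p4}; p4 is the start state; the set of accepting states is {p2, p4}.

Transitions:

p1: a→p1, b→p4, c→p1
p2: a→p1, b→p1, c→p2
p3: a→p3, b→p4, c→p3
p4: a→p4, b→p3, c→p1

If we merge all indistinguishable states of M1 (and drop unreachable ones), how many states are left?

2

First remove the unreachable states {p2}; 3 states remain.
P0 = {p4} | {p1,p3}.
Stable partition: {p4} | {p1,p3} — 2 equivalence classes.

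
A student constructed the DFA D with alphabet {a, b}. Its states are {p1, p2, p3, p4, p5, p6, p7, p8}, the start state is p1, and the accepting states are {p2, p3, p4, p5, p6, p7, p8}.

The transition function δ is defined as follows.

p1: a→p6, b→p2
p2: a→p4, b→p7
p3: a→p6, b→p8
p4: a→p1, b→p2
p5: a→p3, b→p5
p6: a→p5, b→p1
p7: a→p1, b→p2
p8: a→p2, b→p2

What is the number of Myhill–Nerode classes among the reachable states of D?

Every state is reachable, so we keep all 8.
P0 = {p2,p3,p4,p5,p6,p7,p8} | {p1}.
Refine {p2,p3,p4,p5,p6,p7,p8} on symbol a: members go to different blocks, giving {p2,p3,p5,p6,p8} and {p4,p7}.
Split {p2,p3,p5,p6,p8} by δ(·,a) → {p3,p5,p6,p8} and {p2}.
On input a, block {p3,p5,p6,p8} splits into {p3,p5,p6} and {p8}.
Refine {p3,p5,p6} on symbol b: members go to different blocks, giving {p3} and {p5} and {p6}.
The partition is now stable with 7 blocks: {p3} | {p1} | {p4,p7} | {p2} | {p8} | {p5} | {p6}.

7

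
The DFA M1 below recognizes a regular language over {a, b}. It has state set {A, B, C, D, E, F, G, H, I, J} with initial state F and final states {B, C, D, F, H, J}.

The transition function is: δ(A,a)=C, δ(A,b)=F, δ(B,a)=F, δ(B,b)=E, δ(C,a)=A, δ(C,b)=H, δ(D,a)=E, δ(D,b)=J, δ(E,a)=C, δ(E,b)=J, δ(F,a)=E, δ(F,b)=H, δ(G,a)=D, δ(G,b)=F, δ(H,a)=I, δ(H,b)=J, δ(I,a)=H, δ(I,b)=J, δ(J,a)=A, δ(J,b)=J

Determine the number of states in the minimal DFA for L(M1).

First remove the unreachable states {B,D,G}; 7 states remain.
P0 = {C,F,H,J} | {A,E,I}.
The partition is now stable with 2 blocks: {C,F,H,J} | {A,E,I}.

2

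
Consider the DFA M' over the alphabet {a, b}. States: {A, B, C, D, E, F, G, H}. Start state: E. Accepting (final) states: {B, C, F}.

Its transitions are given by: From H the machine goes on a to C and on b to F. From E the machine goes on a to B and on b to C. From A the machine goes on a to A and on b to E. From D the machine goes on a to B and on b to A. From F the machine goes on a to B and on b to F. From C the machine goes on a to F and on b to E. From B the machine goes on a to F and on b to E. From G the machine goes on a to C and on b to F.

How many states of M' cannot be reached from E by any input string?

No path from E leads to A, D, G, H; the other 4 states are all reachable.

4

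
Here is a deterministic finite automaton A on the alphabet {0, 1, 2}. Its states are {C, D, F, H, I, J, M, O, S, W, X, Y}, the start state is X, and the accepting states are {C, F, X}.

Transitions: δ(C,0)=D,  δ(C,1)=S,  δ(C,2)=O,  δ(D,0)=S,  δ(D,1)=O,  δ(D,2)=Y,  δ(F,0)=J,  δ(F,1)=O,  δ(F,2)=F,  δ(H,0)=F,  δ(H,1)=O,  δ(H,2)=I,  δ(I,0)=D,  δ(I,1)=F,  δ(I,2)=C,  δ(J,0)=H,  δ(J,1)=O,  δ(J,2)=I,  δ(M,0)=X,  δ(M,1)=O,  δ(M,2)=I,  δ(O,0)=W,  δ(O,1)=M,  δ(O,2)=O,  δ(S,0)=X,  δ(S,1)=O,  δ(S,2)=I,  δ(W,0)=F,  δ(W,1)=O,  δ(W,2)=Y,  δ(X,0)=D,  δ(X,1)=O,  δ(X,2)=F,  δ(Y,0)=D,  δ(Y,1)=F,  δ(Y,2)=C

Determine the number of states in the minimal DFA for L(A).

Start with accepting vs non-accepting: {C,F,X} | {D,H,I,J,M,O,S,W,Y}.
On input 2, block {C,F,X} splits into {F,X} and {C}.
Refine {D,H,I,J,M,O,S,W,Y} on symbol 0: members go to different blocks, giving {D,I,J,O,Y} and {H,M,S,W}.
Split {D,I,J,O,Y} by δ(·,0) → {D,J,O} and {I,Y}.
On input 1, block {D,J,O} splits into {D,J} and {O}.
Stable partition: {F,X} | {D,J} | {C} | {H,M,S,W} | {I,Y} | {O} — 6 equivalence classes.

6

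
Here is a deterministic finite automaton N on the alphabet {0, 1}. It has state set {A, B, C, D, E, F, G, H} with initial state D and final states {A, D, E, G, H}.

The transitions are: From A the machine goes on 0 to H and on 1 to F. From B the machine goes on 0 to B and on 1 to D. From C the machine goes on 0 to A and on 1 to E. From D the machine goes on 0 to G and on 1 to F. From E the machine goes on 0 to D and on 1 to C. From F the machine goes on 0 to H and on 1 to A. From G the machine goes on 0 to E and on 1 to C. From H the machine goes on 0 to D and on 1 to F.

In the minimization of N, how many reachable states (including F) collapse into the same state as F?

States {B} cannot be reached from the start state, so discard them.
Initial partition by acceptance: {A,D,E,G,H} | {C,F}.
The partition is now stable with 2 blocks: {A,D,E,G,H} | {C,F}.
State F belongs to the block {C,F}, which has 2 states.

2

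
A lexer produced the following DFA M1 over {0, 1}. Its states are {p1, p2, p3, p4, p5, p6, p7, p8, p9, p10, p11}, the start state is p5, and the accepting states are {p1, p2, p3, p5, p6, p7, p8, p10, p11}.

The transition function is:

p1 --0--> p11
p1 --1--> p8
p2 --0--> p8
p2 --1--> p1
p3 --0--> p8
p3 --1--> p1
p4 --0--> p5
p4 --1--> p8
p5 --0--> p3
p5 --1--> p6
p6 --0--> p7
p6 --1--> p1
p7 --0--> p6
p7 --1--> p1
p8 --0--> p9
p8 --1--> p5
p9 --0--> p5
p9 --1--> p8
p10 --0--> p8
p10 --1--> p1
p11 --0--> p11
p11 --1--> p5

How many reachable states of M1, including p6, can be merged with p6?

2

Reachable states from the start: {p1,p3,p5,p6,p7,p8,p9,p11}. Unreachable: {p2,p4,p10} — drop them.
Start with accepting vs non-accepting: {p1,p3,p5,p6,p7,p8,p11} | {p9}.
Split {p1,p3,p5,p6,p7,p8,p11} by δ(·,0) → {p1,p3,p5,p6,p7,p11} and {p8}.
On input 0, block {p1,p3,p5,p6,p7,p11} splits into {p1,p5,p6,p7,p11} and {p3}.
Refine {p1,p5,p6,p7,p11} on symbol 0: members go to different blocks, giving {p1,p6,p7,p11} and {p5}.
On input 1, block {p1,p6,p7,p11} splits into {p6,p7} and {p1} and {p11}.
No further refinement is possible. Final partition (7 blocks): {p6,p7} | {p9} | {p8} | {p3} | {p5} | {p1} | {p11}.
The equivalence class containing p6 is {p6,p7}, of size 2.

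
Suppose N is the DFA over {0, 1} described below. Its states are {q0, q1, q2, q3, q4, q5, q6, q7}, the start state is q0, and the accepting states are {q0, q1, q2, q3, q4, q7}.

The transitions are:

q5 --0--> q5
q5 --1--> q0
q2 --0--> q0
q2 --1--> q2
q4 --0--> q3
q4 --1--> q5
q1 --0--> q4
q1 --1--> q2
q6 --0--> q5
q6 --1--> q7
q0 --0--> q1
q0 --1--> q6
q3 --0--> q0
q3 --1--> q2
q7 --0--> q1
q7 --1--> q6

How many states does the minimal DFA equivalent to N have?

3

Every state is reachable, so we keep all 8.
Start with accepting vs non-accepting: {q0,q1,q2,q3,q4,q7} | {q5,q6}.
On input 1, block {q0,q1,q2,q3,q4,q7} splits into {q0,q4,q7} and {q1,q2,q3}.
No further refinement is possible. Final partition (3 blocks): {q0,q4,q7} | {q5,q6} | {q1,q2,q3}.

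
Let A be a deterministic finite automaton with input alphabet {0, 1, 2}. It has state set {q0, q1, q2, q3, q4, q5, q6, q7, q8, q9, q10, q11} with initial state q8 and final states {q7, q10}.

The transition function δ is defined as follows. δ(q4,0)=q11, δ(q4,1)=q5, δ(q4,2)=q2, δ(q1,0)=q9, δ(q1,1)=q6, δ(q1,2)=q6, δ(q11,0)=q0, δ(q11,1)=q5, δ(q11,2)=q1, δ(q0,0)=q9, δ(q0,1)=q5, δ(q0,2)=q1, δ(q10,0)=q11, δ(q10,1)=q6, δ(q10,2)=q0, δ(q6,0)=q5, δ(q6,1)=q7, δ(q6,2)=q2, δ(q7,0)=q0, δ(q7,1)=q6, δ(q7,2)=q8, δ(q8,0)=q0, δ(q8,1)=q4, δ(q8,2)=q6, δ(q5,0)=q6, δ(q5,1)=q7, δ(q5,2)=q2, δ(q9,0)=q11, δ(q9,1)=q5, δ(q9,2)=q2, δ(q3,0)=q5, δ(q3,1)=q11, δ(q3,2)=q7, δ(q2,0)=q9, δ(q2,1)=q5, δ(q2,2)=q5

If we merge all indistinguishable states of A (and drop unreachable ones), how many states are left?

5

States {q3,q10} cannot be reached from the start state, so discard them.
P0 = {q7} | {q0,q1,q2,q4,q5,q6,q8,q9,q11}.
Split {q0,q1,q2,q4,q5,q6,q8,q9,q11} by δ(·,1) → {q0,q1,q2,q4,q8,q9,q11} and {q5,q6}.
On input 1, block {q0,q1,q2,q4,q8,q9,q11} splits into {q0,q1,q2,q4,q9,q11} and {q8}.
On input 2, block {q0,q1,q2,q4,q9,q11} splits into {q0,q4,q9,q11} and {q1,q2}.
Stable partition: {q7} | {q0,q4,q9,q11} | {q5,q6} | {q8} | {q1,q2} — 5 equivalence classes.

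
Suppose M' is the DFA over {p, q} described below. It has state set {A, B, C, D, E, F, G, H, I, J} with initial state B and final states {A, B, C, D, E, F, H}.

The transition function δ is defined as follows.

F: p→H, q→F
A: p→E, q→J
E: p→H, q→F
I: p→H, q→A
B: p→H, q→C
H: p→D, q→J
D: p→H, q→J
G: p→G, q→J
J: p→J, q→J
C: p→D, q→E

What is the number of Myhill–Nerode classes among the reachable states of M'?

3

States {A,G,I} cannot be reached from the start state, so discard them.
Initial partition by acceptance: {B,C,D,E,F,H} | {J}.
Refine {B,C,D,E,F,H} on symbol q: members go to different blocks, giving {B,C,E,F} and {D,H}.
No further refinement is possible. Final partition (3 blocks): {B,C,E,F} | {J} | {D,H}.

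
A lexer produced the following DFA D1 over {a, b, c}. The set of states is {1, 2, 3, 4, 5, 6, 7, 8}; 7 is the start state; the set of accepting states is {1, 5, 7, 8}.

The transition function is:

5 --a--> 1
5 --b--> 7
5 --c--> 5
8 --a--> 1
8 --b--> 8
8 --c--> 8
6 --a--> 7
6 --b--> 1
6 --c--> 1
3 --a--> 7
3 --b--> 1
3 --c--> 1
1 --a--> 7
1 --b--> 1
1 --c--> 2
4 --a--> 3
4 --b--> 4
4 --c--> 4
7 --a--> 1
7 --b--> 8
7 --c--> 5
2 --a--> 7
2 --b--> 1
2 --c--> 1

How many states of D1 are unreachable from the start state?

Starting at 7 and following transitions, the reachable set is {1, 2, 5, 7, 8}. That leaves 3, 4, 6 unreachable — 3 in total.

3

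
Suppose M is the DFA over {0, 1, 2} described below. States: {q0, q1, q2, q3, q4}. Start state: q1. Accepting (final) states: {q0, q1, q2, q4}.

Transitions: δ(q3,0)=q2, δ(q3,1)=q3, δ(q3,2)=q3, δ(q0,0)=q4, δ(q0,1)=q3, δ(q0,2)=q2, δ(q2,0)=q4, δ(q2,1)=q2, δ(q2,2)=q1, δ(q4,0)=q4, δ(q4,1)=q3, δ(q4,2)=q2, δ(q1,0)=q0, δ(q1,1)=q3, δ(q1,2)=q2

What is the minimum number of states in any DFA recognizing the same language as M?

3

All states are reachable from the start state.
Start with accepting vs non-accepting: {q0,q1,q2,q4} | {q3}.
Refine {q0,q1,q2,q4} on symbol 1: members go to different blocks, giving {q0,q1,q4} and {q2}.
The partition is now stable with 3 blocks: {q0,q1,q4} | {q3} | {q2}.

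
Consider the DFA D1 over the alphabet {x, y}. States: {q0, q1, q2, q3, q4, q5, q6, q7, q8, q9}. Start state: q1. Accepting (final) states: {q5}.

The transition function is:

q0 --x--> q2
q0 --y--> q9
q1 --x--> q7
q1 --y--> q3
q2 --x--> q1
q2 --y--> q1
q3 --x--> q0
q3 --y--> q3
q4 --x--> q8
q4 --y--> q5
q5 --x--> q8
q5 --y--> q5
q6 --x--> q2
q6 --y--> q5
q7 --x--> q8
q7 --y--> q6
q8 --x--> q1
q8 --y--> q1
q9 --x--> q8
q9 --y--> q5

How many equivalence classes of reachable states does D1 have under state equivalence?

First remove the unreachable states {q4}; 9 states remain.
P0 = {q5} | {q0,q1,q2,q3,q6,q7,q8,q9}.
On input y, block {q0,q1,q2,q3,q6,q7,q8,q9} splits into {q0,q1,q2,q3,q7,q8} and {q6,q9}.
On input y, block {q0,q1,q2,q3,q7,q8} splits into {q1,q2,q3,q8} and {q0,q7}.
Split {q1,q2,q3,q8} by δ(·,x) → {q1,q3} and {q2,q8}.
No further refinement is possible. Final partition (5 blocks): {q5} | {q1,q3} | {q6,q9} | {q0,q7} | {q2,q8}.

5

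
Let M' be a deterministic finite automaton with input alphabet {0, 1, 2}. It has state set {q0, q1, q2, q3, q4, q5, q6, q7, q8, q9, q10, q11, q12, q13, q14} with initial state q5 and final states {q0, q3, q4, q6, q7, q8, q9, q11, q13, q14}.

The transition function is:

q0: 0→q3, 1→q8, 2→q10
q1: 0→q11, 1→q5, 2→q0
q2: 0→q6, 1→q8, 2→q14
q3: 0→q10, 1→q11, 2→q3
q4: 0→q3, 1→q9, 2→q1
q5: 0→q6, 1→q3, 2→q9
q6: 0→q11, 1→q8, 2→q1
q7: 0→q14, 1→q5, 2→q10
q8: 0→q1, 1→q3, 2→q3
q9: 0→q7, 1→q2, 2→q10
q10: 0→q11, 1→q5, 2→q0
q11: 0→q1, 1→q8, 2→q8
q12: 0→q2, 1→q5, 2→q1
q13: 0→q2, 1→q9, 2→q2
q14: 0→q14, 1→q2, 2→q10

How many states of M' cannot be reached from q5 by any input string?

3

BFS from q5 reaches {q0, q1, q2, q3, q5, q6, q7, q8, q9, q10, q11, q14}; the 3 state(s) q4, q12, q13 are never visited.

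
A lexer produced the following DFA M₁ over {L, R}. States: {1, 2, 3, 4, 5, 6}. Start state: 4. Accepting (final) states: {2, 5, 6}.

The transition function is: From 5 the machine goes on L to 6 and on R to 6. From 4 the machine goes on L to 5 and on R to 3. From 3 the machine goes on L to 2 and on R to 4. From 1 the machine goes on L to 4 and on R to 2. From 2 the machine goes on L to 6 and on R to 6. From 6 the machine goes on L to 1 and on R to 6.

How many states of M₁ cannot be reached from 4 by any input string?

A breadth-first search from the start state visits every state.

0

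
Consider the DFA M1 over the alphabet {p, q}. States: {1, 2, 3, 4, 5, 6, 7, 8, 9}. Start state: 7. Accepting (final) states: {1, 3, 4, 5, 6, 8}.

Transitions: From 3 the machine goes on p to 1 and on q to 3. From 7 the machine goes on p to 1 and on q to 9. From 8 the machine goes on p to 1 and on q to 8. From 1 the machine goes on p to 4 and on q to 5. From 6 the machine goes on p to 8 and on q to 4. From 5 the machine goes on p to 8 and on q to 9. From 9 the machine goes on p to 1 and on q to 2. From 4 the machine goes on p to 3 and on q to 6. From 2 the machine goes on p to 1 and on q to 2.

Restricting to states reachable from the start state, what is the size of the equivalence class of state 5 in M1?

All states are reachable from the start state.
Start with accepting vs non-accepting: {1,3,4,5,6,8} | {2,7,9}.
Split {1,3,4,5,6,8} by δ(·,q) → {1,3,4,6,8} and {5}.
On input q, block {1,3,4,6,8} splits into {3,4,6,8} and {1}.
On input p, block {3,4,6,8} splits into {3,8} and {4,6}.
The partition is now stable with 5 blocks: {3,8} | {2,7,9} | {5} | {1} | {4,6}.
State 5 belongs to the block {5}, which has 1 states.

1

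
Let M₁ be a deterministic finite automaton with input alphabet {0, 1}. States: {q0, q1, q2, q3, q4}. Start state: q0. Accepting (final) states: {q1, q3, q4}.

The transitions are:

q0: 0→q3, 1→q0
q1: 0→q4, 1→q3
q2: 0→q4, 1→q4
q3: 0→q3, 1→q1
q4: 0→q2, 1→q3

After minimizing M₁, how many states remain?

5

Initial partition by acceptance: {q1,q3,q4} | {q0,q2}.
On input 0, block {q1,q3,q4} splits into {q1,q3} and {q4}.
On input 0, block {q1,q3} splits into {q1} and {q3}.
Refine {q0,q2} on symbol 0: members go to different blocks, giving {q0} and {q2}.
Stable partition: {q1} | {q0} | {q4} | {q3} | {q2} — 5 equivalence classes.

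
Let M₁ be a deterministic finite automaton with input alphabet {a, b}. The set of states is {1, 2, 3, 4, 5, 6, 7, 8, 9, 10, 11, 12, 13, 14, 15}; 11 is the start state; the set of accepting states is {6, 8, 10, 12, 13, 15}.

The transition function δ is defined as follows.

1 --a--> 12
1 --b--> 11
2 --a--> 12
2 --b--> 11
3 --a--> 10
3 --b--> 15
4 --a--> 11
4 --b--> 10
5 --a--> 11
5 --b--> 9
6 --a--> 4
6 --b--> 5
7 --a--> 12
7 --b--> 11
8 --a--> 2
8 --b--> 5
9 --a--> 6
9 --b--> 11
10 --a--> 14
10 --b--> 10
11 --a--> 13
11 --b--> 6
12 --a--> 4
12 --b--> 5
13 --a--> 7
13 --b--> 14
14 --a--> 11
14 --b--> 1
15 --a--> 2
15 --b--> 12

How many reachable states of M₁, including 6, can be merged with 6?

Reachable states from the start: {1,4,5,6,7,9,10,11,12,13,14}. Unreachable: {2,3,8,15} — drop them.
Initial partition by acceptance: {6,10,12,13} | {1,4,5,7,9,11,14}.
Split {6,10,12,13} by δ(·,b) → {6,12,13} and {10}.
Refine {1,4,5,7,9,11,14} on symbol a: members go to different blocks, giving {1,7,9,11} and {4,5,14}.
Split {6,12,13} by δ(·,a) → {6,12} and {13}.
Refine {1,7,9,11} on symbol a: members go to different blocks, giving {1,7,9} and {11}.
Refine {4,5,14} on symbol b: members go to different blocks, giving {5,14} and {4}.
The partition is now stable with 7 blocks: {6,12} | {1,7,9} | {10} | {5,14} | {13} | {11} | {4}.
The equivalence class containing 6 is {6,12}, of size 2.

2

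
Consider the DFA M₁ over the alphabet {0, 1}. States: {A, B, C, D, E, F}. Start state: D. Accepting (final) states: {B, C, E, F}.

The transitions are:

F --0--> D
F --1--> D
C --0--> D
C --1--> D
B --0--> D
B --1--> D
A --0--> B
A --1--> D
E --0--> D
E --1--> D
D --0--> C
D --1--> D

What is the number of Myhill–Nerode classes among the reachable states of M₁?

2

States {A,B,E,F} cannot be reached from the start state, so discard them.
Initial partition by acceptance: {C} | {D}.
Stable partition: {C} | {D} — 2 equivalence classes.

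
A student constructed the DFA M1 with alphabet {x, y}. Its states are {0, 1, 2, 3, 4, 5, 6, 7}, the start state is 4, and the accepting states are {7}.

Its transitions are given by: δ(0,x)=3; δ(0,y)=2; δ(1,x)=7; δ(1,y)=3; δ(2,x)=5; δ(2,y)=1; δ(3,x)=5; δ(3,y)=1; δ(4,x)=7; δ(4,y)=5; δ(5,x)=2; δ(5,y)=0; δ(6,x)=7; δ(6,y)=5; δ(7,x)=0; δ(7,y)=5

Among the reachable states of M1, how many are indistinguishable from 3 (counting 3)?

2

First remove the unreachable states {6}; 7 states remain.
Initial partition by acceptance: {7} | {0,1,2,3,4,5}.
On input x, block {0,1,2,3,4,5} splits into {0,2,3,5} and {1,4}.
Split {0,2,3,5} by δ(·,y) → {0,5} and {2,3}.
Split {0,5} by δ(·,y) → {0} and {5}.
Refine {1,4} on symbol y: members go to different blocks, giving {1} and {4}.
Stable partition: {7} | {0} | {1} | {2,3} | {5} | {4} — 6 equivalence classes.
The equivalence class containing 3 is {2,3}, of size 2.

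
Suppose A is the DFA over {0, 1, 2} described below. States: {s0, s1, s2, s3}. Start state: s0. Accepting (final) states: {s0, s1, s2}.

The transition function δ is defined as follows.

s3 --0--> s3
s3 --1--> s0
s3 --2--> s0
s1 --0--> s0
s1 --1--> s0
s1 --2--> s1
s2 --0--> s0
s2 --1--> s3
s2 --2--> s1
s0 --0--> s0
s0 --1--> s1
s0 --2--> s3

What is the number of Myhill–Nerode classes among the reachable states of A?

First remove the unreachable states {s2}; 3 states remain.
P0 = {s0,s1} | {s3}.
Split {s0,s1} by δ(·,2) → {s0} and {s1}.
Stable partition: {s0} | {s3} | {s1} — 3 equivalence classes.

3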